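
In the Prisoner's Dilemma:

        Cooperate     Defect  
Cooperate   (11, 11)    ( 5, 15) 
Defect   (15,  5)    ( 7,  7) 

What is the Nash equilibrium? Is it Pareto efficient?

(Defect, Defect) is NE; not Pareto efficient

Work:
Defect dominates Cooperate for both players:
If P2 cooperates: Defect (15) > Cooperate (11)
If P2 defects: Defect (7) > Cooperate (5)
NE: (Defect, Defect) with payoff (7, 7)
But (Cooperate, Cooperate) = (11, 11) Pareto dominates (7, 7)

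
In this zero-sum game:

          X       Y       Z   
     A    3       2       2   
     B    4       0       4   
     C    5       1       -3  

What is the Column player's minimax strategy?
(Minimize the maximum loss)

Column should play Y, value = 2

Work:
Column player minimizes Row's maximum payoff:
Column X: max payoff to Row = 5
Column Y: max payoff to Row = 2
Column Z: max payoff to Row = 4
Minimum is 2, achieved by column Y.
Minimax strategy: Y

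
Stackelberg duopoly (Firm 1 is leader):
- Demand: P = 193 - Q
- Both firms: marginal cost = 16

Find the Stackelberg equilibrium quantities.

q₁* (leader) = 88.5, q₂* (follower) = 44.25

Work:
Follower's reaction: q₂ = (a - c - q₁)/2
Leader substitutes: π₁ = q₁·(a - q₁ - (a-c-q₁)/2 - c)
FOC: q₁* = (193 - 16)/2 = 88.50
Then: q₂* = (193 - 16 - 88.5)/2 = 44.25
Leader has first-mover advantage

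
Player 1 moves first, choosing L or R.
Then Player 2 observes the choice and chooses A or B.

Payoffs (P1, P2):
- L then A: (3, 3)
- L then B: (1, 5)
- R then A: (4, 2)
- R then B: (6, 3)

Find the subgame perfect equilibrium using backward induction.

P1 plays R, P2 plays B after L and B after R; Payoff (6, 3)

Work:
Backward induction:
After L: P2 chooses B → P1 gets 1
After R: P2 chooses B → P1 gets 6
P1 chooses R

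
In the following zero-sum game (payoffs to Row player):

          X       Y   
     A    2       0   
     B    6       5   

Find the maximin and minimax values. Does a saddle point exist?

Maximin = 5, Minimax = 5, Saddle: True

Work:
Row minimums: [0, 5] → maximin = 5
Column maximums: [6, 5] → minimax = 5
Saddle point exists! Game value = 5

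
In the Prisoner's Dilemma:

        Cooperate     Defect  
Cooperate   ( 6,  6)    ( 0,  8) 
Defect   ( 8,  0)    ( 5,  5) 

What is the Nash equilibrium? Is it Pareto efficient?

(Defect, Defect) is NE; not Pareto efficient

Work:
Defect dominates Cooperate for both players:
If P2 cooperates: Defect (8) > Cooperate (6)
If P2 defects: Defect (5) > Cooperate (0)
NE: (Defect, Defect) with payoff (5, 5)
But (Cooperate, Cooperate) = (6, 6) Pareto dominates (5, 5)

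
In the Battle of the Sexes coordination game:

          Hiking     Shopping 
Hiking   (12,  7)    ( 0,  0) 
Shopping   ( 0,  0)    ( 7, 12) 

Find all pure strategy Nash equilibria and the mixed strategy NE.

Pure NE: (Hiking, Hiking) and (Shopping, Shopping); Mixed NE: p = 0.6316, q = 0.3684

Work:
Check pure NE:
(Hiking, Hiking): (12, 7) - no unilateral deviation beneficial
(Shopping, Shopping): (7, 12) - no unilateral deviation beneficial
Mixed NE: P1 plays Hiking with p = 0.6316, P2 plays Hiking with q = 0.3684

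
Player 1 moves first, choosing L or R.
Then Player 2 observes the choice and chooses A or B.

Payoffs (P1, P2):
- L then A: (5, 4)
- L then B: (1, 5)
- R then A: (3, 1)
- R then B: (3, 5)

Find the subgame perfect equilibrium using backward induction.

P1 plays R, P2 plays B after L and B after R; Payoff (3, 5)

Work:
Backward induction:
After L: P2 chooses B → P1 gets 1
After R: P2 chooses B → P1 gets 3
P1 chooses R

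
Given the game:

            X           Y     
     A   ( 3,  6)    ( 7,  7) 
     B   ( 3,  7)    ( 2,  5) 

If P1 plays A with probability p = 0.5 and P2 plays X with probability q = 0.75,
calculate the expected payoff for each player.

E[P1] = 3.375, E[P2] = 6.375

Work:
E[P1] = p·q·π₁(A,X) + p·(1-q)·π₁(A,Y) + (1-p)·q·π₁(B,X) + (1-p)·(1-q)·π₁(B,Y)
= 0.5·0.75·3 + 0.5·0.25·7 + 0.5·0.75·3 + 0.5·0.25·2
= 3.375

E[P2] = 6.375 (similar calculation)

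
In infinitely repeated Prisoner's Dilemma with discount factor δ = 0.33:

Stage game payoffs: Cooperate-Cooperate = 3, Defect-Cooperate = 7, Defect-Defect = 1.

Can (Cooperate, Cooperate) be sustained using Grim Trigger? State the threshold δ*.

δ* = 0.6667; since δ = 0.33 < 0.6667, cooperation cannot be sustained

Work:
For Grim Trigger:
Cooperate forever: 3/(1-δ)
Defect then punished: 7 + 1·δ/(1-δ)
Need: 3/(1-δ) ≥ 7 + 1·δ/(1-δ)
Solving: δ ≥ (T-R)/(T-P) = (7-3)/(7-1) = 0.6667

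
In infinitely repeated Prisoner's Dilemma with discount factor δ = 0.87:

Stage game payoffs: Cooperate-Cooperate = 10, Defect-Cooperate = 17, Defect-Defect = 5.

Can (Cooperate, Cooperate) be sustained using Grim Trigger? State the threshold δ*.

δ* = 0.5833; since δ = 0.87 ≥ 0.5833, cooperation can be sustained

Work:
For Grim Trigger:
Cooperate forever: 10/(1-δ)
Defect then punished: 17 + 5·δ/(1-δ)
Need: 10/(1-δ) ≥ 17 + 5·δ/(1-δ)
Solving: δ ≥ (T-R)/(T-P) = (17-10)/(17-5) = 0.5833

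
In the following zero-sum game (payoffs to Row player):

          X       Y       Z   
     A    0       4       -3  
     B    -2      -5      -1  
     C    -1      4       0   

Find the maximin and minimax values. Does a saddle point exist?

Maximin = -1, Minimax = 0, Saddle: False

Work:
Row minimums: [-3, -5, -1] → maximin = -1
Column maximums: [0, 4, 0] → minimax = 0
No saddle point (maximin ≠ minimax). Mixed strategy needed.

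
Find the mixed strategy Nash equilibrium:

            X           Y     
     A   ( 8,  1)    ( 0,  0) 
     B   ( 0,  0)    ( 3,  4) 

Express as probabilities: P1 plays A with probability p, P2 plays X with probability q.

p = 0.8, q = 0.2727

Work:
Find probabilities that make opponent indifferent:
P2 chooses q to make P1 indifferent between A and B
P1 chooses p to make P2 indifferent between X and Y
Mixed NE: P1 plays (A: 0.8, B: 0.2), P2 plays (X: 0.2727, Y: 0.7273)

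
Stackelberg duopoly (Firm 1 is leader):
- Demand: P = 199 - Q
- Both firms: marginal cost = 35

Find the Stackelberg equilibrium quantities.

q₁* (leader) = 82.0, q₂* (follower) = 41.0

Work:
Follower's reaction: q₂ = (a - c - q₁)/2
Leader substitutes: π₁ = q₁·(a - q₁ - (a-c-q₁)/2 - c)
FOC: q₁* = (199 - 35)/2 = 82.00
Then: q₂* = (199 - 35 - 82.0)/2 = 41.00
Leader has first-mover advantage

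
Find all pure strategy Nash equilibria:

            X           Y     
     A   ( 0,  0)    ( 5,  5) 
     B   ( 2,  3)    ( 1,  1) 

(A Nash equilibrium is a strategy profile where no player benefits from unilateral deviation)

Nash equilibrium: (A, Y), (B, X)

Work:
Best responses:
  P1 vs X: payoffs [0, 2] → best response B (payoff 2)
  P1 vs Y: payoffs [5, 1] → best response A (payoff 5)
  P2 vs A: payoffs [0, 5] → best response Y (payoff 5)
  P2 vs B: payoffs [3, 1] → best response X (payoff 3)
Mutual best responses: (A,Y), (B,X) → Nash equilibria.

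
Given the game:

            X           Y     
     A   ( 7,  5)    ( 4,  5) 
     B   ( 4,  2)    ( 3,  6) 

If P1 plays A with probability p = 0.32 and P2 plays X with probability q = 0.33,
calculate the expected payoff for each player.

E[P1] = 3.8612, E[P2] = 4.7824

Work:
E[P1] = p·q·π₁(A,X) + p·(1-q)·π₁(A,Y) + (1-p)·q·π₁(B,X) + (1-p)·(1-q)·π₁(B,Y)
= 0.32·0.33·7 + 0.32·0.67·4 + 0.68·0.33·4 + 0.68·0.67·3
= 3.8612

E[P2] = 4.7824 (similar calculation)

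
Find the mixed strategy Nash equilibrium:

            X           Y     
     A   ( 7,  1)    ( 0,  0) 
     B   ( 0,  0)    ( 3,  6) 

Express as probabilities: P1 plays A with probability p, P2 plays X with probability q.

p = 0.8571, q = 0.3

Work:
Find probabilities that make opponent indifferent:
P2 chooses q to make P1 indifferent between A and B
P1 chooses p to make P2 indifferent between X and Y
Mixed NE: P1 plays (A: 0.8571, B: 0.1429), P2 plays (X: 0.3, Y: 0.7)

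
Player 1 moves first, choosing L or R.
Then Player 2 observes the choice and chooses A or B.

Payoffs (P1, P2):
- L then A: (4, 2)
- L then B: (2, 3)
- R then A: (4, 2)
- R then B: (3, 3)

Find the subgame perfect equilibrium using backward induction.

P1 plays R, P2 plays B after L and B after R; Payoff (3, 3)

Work:
Backward induction:
After L: P2 chooses B → P1 gets 2
After R: P2 chooses B → P1 gets 3
P1 chooses R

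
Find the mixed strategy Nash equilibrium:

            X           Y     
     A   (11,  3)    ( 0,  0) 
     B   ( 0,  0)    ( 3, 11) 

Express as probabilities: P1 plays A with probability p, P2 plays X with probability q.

p = 0.7857, q = 0.2143

Work:
Find probabilities that make opponent indifferent:
P2 chooses q to make P1 indifferent between A and B
P1 chooses p to make P2 indifferent between X and Y
Mixed NE: P1 plays (A: 0.7857, B: 0.2143), P2 plays (X: 0.2143, Y: 0.7857)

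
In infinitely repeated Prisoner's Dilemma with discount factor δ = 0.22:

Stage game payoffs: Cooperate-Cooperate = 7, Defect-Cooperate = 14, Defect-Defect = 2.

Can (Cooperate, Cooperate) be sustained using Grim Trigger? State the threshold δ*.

δ* = 0.5833; since δ = 0.22 < 0.5833, cooperation cannot be sustained

Work:
For Grim Trigger:
Cooperate forever: 7/(1-δ)
Defect then punished: 14 + 2·δ/(1-δ)
Need: 7/(1-δ) ≥ 14 + 2·δ/(1-δ)
Solving: δ ≥ (T-R)/(T-P) = (14-7)/(14-2) = 0.5833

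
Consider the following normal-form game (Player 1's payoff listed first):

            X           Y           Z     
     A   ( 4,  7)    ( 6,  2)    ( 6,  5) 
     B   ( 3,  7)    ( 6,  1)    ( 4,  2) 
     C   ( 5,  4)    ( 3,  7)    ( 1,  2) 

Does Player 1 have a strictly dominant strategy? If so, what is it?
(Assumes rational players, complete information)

No strictly dominant strategy exists for Player 1

Work:
A strategy strictly dominates another if it gives a strictly higher payoff against every opponent action. Compare each pair of P1's strategies column-by-column:
  A vs B: [4 vs 3, 6 vs 6, 6 vs 4] → A does not strictly dominate B (column Y: 6 ≤ 6)
  A vs C: [4 vs 5, 6 vs 3, 6 vs 1] → A does not strictly dominate C (column X: 4 ≤ 5)
  B vs A: [3 vs 4, 6 vs 6, 4 vs 6] → B does not strictly dominate A (column X: 3 ≤ 4)
  B vs C: [3 vs 5, 6 vs 3, 4 vs 1] → B does not strictly dominate C (column X: 3 ≤ 5)
  C vs A: [5 vs 4, 3 vs 6, 1 vs 6] → C does not strictly dominate A (column Y: 3 ≤ 6)
  C vs B: [5 vs 3, 3 vs 6, 1 vs 4] → C does not strictly dominate B (column Y: 3 ≤ 6)
No single strategy strictly dominates all others → no strictly dominant strategy.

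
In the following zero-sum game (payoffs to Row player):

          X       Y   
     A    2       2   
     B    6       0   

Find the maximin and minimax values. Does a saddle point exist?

Maximin = 2, Minimax = 2, Saddle: True

Work:
Row minimums: [2, 0] → maximin = 2
Column maximums: [6, 2] → minimax = 2
Saddle point exists! Game value = 2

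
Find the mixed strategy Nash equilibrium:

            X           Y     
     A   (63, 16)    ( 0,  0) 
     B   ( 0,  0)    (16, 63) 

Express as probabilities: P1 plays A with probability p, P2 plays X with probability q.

p = 0.7975, q = 0.2025

Work:
Find probabilities that make opponent indifferent:
P2 chooses q to make P1 indifferent between A and B
P1 chooses p to make P2 indifferent between X and Y
Mixed NE: P1 plays (A: 0.7975, B: 0.2025), P2 plays (X: 0.2025, Y: 0.7975)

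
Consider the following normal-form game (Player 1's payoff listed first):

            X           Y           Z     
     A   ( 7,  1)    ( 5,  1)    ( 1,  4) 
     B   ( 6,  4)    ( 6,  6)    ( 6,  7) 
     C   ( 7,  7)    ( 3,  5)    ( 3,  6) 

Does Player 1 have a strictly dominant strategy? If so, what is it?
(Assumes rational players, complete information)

No strictly dominant strategy exists for Player 1

Work:
A strategy strictly dominates another if it gives a strictly higher payoff against every opponent action. Compare each pair of P1's strategies column-by-column:
  A vs B: [7 vs 6, 5 vs 6, 1 vs 6] → A does not strictly dominate B (column Y: 5 ≤ 6)
  A vs C: [7 vs 7, 5 vs 3, 1 vs 3] → A does not strictly dominate C (column X: 7 ≤ 7)
  B vs A: [6 vs 7, 6 vs 5, 6 vs 1] → B does not strictly dominate A (column X: 6 ≤ 7)
  B vs C: [6 vs 7, 6 vs 3, 6 vs 3] → B does not strictly dominate C (column X: 6 ≤ 7)
  C vs A: [7 vs 7, 3 vs 5, 3 vs 1] → C does not strictly dominate A (column X: 7 ≤ 7)
  C vs B: [7 vs 6, 3 vs 6, 3 vs 6] → C does not strictly dominate B (column Y: 3 ≤ 6)
No single strategy strictly dominates all others → no strictly dominant strategy.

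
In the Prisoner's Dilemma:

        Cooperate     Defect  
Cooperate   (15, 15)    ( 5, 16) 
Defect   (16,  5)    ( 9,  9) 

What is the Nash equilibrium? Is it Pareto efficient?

(Defect, Defect) is NE; not Pareto efficient

Work:
Defect dominates Cooperate for both players:
If P2 cooperates: Defect (16) > Cooperate (15)
If P2 defects: Defect (9) > Cooperate (5)
NE: (Defect, Defect) with payoff (9, 9)
But (Cooperate, Cooperate) = (15, 15) Pareto dominates (9, 9)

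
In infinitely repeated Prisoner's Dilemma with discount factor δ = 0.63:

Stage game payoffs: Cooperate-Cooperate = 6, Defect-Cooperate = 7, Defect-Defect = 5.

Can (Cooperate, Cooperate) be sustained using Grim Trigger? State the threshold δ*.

δ* = 0.5; since δ = 0.63 ≥ 0.5, cooperation can be sustained

Work:
For Grim Trigger:
Cooperate forever: 6/(1-δ)
Defect then punished: 7 + 5·δ/(1-δ)
Need: 6/(1-δ) ≥ 7 + 5·δ/(1-δ)
Solving: δ ≥ (T-R)/(T-P) = (7-6)/(7-5) = 0.5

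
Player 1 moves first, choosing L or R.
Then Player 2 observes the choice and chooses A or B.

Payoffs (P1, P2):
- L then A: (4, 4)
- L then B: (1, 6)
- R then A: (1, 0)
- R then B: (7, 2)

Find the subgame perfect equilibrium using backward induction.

P1 plays R, P2 plays B after L and B after R; Payoff (7, 2)

Work:
Backward induction:
After L: P2 chooses B → P1 gets 1
After R: P2 chooses B → P1 gets 7
P1 chooses R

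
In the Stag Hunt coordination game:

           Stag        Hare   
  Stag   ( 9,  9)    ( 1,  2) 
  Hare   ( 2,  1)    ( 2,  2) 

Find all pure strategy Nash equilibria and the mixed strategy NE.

Pure NE: (Stag, Stag) and (Hare, Hare); Mixed NE: p = 0.125, q = 0.125

Work:
Check pure NE:
(Stag, Stag): (9, 9) - no unilateral deviation beneficial
(Hare, Hare): (2, 2) - no unilateral deviation beneficial
Mixed NE: P1 plays Stag with p = 0.125, P2 plays Stag with q = 0.125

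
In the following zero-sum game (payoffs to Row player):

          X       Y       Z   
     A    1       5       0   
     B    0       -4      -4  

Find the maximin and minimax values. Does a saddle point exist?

Maximin = 0, Minimax = 0, Saddle: True

Work:
Row minimums: [0, -4] → maximin = 0
Column maximums: [1, 5, 0] → minimax = 0
Saddle point exists! Game value = 0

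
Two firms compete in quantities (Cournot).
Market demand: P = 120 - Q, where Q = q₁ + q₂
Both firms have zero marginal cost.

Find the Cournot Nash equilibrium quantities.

q₁* = q₂* = 40.0; P* = 40.0

Work:
Profit: π_i = P·q_i = (a - q_i - q_j)·q_i
FOC: ∂π_i/∂q_i = a - 2q_i - q_j = 0
Reaction function: q_i = (120 - q_j)/2
Symmetry: q* = 120/3 = 40.0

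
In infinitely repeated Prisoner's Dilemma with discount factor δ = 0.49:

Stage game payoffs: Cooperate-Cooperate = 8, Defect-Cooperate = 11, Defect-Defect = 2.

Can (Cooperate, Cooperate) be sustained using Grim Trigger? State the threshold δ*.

δ* = 0.3333; since δ = 0.49 ≥ 0.3333, cooperation can be sustained

Work:
For Grim Trigger:
Cooperate forever: 8/(1-δ)
Defect then punished: 11 + 2·δ/(1-δ)
Need: 8/(1-δ) ≥ 11 + 2·δ/(1-δ)
Solving: δ ≥ (T-R)/(T-P) = (11-8)/(11-2) = 0.3333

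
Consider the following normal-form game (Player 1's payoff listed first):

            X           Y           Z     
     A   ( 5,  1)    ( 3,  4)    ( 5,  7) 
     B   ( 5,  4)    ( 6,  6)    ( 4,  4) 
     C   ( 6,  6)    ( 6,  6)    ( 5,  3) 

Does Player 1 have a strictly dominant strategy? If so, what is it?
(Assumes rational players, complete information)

No strictly dominant strategy exists for Player 1

Work:
A strategy strictly dominates another if it gives a strictly higher payoff against every opponent action. Compare each pair of P1's strategies column-by-column:
  A vs B: [5 vs 5, 3 vs 6, 5 vs 4] → A does not strictly dominate B (column X: 5 ≤ 5)
  A vs C: [5 vs 6, 3 vs 6, 5 vs 5] → A does not strictly dominate C (column X: 5 ≤ 6)
  B vs A: [5 vs 5, 6 vs 3, 4 vs 5] → B does not strictly dominate A (column X: 5 ≤ 5)
  B vs C: [5 vs 6, 6 vs 6, 4 vs 5] → B does not strictly dominate C (column X: 5 ≤ 6)
  C vs A: [6 vs 5, 6 vs 3, 5 vs 5] → C does not strictly dominate A (column Z: 5 ≤ 5)
  C vs B: [6 vs 5, 6 vs 6, 5 vs 4] → C does not strictly dominate B (column Y: 6 ≤ 6)
No single strategy strictly dominates all others → no strictly dominant strategy.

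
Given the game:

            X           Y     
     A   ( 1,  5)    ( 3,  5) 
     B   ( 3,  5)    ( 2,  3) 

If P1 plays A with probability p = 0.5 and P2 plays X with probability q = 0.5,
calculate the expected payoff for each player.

E[P1] = 2.25, E[P2] = 4.5

Work:
E[P1] = p·q·π₁(A,X) + p·(1-q)·π₁(A,Y) + (1-p)·q·π₁(B,X) + (1-p)·(1-q)·π₁(B,Y)
= 0.5·0.5·1 + 0.5·0.5·3 + 0.5·0.5·3 + 0.5·0.5·2
= 2.25

E[P2] = 4.5 (similar calculation)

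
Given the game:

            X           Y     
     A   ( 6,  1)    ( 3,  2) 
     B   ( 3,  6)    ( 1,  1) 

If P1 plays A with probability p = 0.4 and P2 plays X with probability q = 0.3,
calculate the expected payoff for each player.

E[P1] = 2.52, E[P2] = 2.18

Work:
E[P1] = p·q·π₁(A,X) + p·(1-q)·π₁(A,Y) + (1-p)·q·π₁(B,X) + (1-p)·(1-q)·π₁(B,Y)
= 0.4·0.3·6 + 0.4·0.7·3 + 0.6·0.3·3 + 0.6·0.7·1
= 2.52

E[P2] = 2.18 (similar calculation)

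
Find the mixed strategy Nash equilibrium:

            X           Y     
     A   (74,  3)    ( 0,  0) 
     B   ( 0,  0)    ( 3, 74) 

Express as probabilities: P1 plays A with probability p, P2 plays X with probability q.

p = 0.961, q = 0.039

Work:
Find probabilities that make opponent indifferent:
P2 chooses q to make P1 indifferent between A and B
P1 chooses p to make P2 indifferent between X and Y
Mixed NE: P1 plays (A: 0.961, B: 0.039), P2 plays (X: 0.039, Y: 0.961)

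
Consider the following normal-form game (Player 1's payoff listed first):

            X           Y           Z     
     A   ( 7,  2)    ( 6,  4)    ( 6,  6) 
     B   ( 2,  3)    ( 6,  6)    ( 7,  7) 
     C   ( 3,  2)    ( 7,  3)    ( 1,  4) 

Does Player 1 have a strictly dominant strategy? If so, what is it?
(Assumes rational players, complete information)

No strictly dominant strategy exists for Player 1

Work:
A strategy strictly dominates another if it gives a strictly higher payoff against every opponent action. Compare each pair of P1's strategies column-by-column:
  A vs B: [7 vs 2, 6 vs 6, 6 vs 7] → A does not strictly dominate B (column Y: 6 ≤ 6)
  A vs C: [7 vs 3, 6 vs 7, 6 vs 1] → A does not strictly dominate C (column Y: 6 ≤ 7)
  B vs A: [2 vs 7, 6 vs 6, 7 vs 6] → B does not strictly dominate A (column X: 2 ≤ 7)
  B vs C: [2 vs 3, 6 vs 7, 7 vs 1] → B does not strictly dominate C (column X: 2 ≤ 3)
  C vs A: [3 vs 7, 7 vs 6, 1 vs 6] → C does not strictly dominate A (column X: 3 ≤ 7)
  C vs B: [3 vs 2, 7 vs 6, 1 vs 7] → C does not strictly dominate B (column Z: 1 ≤ 7)
No single strategy strictly dominates all others → no strictly dominant strategy.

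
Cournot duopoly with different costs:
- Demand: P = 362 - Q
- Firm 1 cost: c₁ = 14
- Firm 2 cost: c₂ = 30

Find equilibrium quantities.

q₁* = 121.33, q₂* = 105.33

Work:
Reaction: q₁ = (362 - 14 - q₂)/2
Reaction: q₂ = (362 - 30 - q₁)/2
Solve simultaneously:
q₁* = (362 - 2×14 + 30)/3 = 121.33
q₂* = (362 - 2×30 + 14)/3 = 105.33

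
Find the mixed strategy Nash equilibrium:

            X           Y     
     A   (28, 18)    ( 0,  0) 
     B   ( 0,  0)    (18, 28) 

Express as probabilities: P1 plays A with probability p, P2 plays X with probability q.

p = 0.6087, q = 0.3913

Work:
Find probabilities that make opponent indifferent:
P2 chooses q to make P1 indifferent between A and B
P1 chooses p to make P2 indifferent between X and Y
Mixed NE: P1 plays (A: 0.6087, B: 0.3913), P2 plays (X: 0.3913, Y: 0.6087)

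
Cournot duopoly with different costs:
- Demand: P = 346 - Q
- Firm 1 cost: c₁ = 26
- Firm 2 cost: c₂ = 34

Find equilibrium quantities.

q₁* = 109.33, q₂* = 101.33

Work:
Reaction: q₁ = (346 - 26 - q₂)/2
Reaction: q₂ = (346 - 34 - q₁)/2
Solve simultaneously:
q₁* = (346 - 2×26 + 34)/3 = 109.33
q₂* = (346 - 2×34 + 26)/3 = 101.33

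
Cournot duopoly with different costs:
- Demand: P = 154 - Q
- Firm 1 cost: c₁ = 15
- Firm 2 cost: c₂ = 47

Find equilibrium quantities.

q₁* = 57.0, q₂* = 25.0

Work:
Reaction: q₁ = (154 - 15 - q₂)/2
Reaction: q₂ = (154 - 47 - q₁)/2
Solve simultaneously:
q₁* = (154 - 2×15 + 47)/3 = 57.0
q₂* = (154 - 2×47 + 15)/3 = 25.0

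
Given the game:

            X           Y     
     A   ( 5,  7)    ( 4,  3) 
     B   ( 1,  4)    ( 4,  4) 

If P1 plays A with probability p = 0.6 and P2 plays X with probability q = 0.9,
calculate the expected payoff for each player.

E[P1] = 3.46, E[P2] = 5.56

Work:
E[P1] = p·q·π₁(A,X) + p·(1-q)·π₁(A,Y) + (1-p)·q·π₁(B,X) + (1-p)·(1-q)·π₁(B,Y)
= 0.6·0.9·5 + 0.6·0.1·4 + 0.4·0.9·1 + 0.4·0.1·4
= 3.46

E[P2] = 5.56 (similar calculation)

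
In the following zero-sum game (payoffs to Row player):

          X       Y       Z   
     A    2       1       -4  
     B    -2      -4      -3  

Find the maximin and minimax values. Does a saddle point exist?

Maximin = -4, Minimax = -3, Saddle: False

Work:
Row minimums: [-4, -4] → maximin = -4
Column maximums: [2, 1, -3] → minimax = -3
No saddle point (maximin ≠ minimax). Mixed strategy needed.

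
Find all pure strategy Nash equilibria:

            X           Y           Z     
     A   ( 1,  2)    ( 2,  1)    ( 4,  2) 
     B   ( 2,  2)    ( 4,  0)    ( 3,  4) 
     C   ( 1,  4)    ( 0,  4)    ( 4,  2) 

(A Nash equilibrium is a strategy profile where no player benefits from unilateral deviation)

Nash equilibrium: (A, Z)

Work:
Best responses:
  P1 vs X: payoffs [1, 2, 1] → best response B (payoff 2)
  P1 vs Y: payoffs [2, 4, 0] → best response B (payoff 4)
  P1 vs Z: payoffs [4, 3, 4] → best response A/C (payoff 4)
  P2 vs A: payoffs [2, 1, 2] → best response X/Z (payoff 2)
  P2 vs B: payoffs [2, 0, 4] → best response Z (payoff 4)
  P2 vs C: payoffs [4, 4, 2] → best response X/Y (payoff 4)
Mutual best responses: (A,Z) → Nash equilibria.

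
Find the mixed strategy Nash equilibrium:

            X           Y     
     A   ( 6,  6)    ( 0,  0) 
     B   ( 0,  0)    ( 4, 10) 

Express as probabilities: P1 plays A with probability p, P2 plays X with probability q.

p = 0.625, q = 0.4

Work:
Find probabilities that make opponent indifferent:
P2 chooses q to make P1 indifferent between A and B
P1 chooses p to make P2 indifferent between X and Y
Mixed NE: P1 plays (A: 0.625, B: 0.375), P2 plays (X: 0.4, Y: 0.6)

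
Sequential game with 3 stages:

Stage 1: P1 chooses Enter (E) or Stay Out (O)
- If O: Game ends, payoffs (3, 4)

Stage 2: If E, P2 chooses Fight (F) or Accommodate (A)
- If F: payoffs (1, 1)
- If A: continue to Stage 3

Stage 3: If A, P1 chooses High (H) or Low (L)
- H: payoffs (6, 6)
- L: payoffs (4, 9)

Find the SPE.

SPE: (E, A, H); Outcome (6, 6)

Work:
Stage 3: P1 chooses H (6 vs 4)
Stage 2: P2: F->1, A->6 (anticipating H). Choose A
Stage 1: P1: O->3, E->6 (anticipating A, H). Choose E
SPE path: E -> A -> H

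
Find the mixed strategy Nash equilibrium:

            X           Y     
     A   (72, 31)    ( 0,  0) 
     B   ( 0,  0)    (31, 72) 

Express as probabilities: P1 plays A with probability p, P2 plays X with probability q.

p = 0.699, q = 0.301

Work:
Find probabilities that make opponent indifferent:
P2 chooses q to make P1 indifferent between A and B
P1 chooses p to make P2 indifferent between X and Y
Mixed NE: P1 plays (A: 0.699, B: 0.301), P2 plays (X: 0.301, Y: 0.699)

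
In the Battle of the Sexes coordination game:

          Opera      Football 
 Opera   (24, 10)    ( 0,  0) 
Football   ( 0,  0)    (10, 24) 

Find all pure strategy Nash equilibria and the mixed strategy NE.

Pure NE: (Opera, Opera) and (Football, Football); Mixed NE: p = 0.7059, q = 0.2941

Work:
Check pure NE:
(Opera, Opera): (24, 10) - no unilateral deviation beneficial
(Football, Football): (10, 24) - no unilateral deviation beneficial
Mixed NE: P1 plays Opera with p = 0.7059, P2 plays Opera with q = 0.2941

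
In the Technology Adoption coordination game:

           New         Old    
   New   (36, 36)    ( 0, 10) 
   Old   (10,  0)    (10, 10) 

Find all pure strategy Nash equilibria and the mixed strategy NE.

Pure NE: (New, New) and (Old, Old); Mixed NE: p = 0.2778, q = 0.2778

Work:
Check pure NE:
(New, New): (36, 36) - no unilateral deviation beneficial
(Old, Old): (10, 10) - no unilateral deviation beneficial
Mixed NE: P1 plays New with p = 0.2778, P2 plays New with q = 0.2778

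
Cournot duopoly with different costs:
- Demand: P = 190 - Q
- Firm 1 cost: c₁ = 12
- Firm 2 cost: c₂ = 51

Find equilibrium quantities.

q₁* = 72.33, q₂* = 33.33

Work:
Reaction: q₁ = (190 - 12 - q₂)/2
Reaction: q₂ = (190 - 51 - q₁)/2
Solve simultaneously:
q₁* = (190 - 2×12 + 51)/3 = 72.33
q₂* = (190 - 2×51 + 12)/3 = 33.33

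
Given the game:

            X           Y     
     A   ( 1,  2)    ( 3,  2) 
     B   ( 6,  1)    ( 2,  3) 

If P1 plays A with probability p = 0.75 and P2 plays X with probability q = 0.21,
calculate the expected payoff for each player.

E[P1] = 2.645, E[P2] = 2.145

Work:
E[P1] = p·q·π₁(A,X) + p·(1-q)·π₁(A,Y) + (1-p)·q·π₁(B,X) + (1-p)·(1-q)·π₁(B,Y)
= 0.75·0.21·1 + 0.75·0.79·3 + 0.25·0.21·6 + 0.25·0.79·2
= 2.645

E[P2] = 2.145 (similar calculation)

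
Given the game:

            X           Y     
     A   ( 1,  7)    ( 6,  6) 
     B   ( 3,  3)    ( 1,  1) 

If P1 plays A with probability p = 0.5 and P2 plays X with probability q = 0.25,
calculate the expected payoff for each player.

E[P1] = 3.125, E[P2] = 3.875

Work:
E[P1] = p·q·π₁(A,X) + p·(1-q)·π₁(A,Y) + (1-p)·q·π₁(B,X) + (1-p)·(1-q)·π₁(B,Y)
= 0.5·0.25·1 + 0.5·0.75·6 + 0.5·0.25·3 + 0.5·0.75·1
= 3.125

E[P2] = 3.875 (similar calculation)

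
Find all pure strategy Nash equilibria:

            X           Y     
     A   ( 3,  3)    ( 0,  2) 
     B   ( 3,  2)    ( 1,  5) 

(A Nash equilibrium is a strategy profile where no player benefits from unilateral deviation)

Nash equilibrium: (A, X), (B, Y)

Work:
Best responses:
  P1 vs X: payoffs [3, 3] → best response A/B (payoff 3)
  P1 vs Y: payoffs [0, 1] → best response B (payoff 1)
  P2 vs A: payoffs [3, 2] → best response X (payoff 3)
  P2 vs B: payoffs [2, 5] → best response Y (payoff 5)
Mutual best responses: (A,X), (B,Y) → Nash equilibria.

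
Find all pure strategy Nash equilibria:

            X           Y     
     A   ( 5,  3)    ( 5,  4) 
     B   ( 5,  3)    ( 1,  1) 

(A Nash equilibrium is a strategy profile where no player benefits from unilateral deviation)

Nash equilibrium: (A, Y), (B, X)

Work:
Best responses:
  P1 vs X: payoffs [5, 5] → best response A/B (payoff 5)
  P1 vs Y: payoffs [5, 1] → best response A (payoff 5)
  P2 vs A: payoffs [3, 4] → best response Y (payoff 4)
  P2 vs B: payoffs [3, 1] → best response X (payoff 3)
Mutual best responses: (A,Y), (B,X) → Nash equilibria.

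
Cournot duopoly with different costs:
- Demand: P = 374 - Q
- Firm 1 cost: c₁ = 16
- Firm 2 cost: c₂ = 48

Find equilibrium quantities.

q₁* = 130.0, q₂* = 98.0

Work:
Reaction: q₁ = (374 - 16 - q₂)/2
Reaction: q₂ = (374 - 48 - q₁)/2
Solve simultaneously:
q₁* = (374 - 2×16 + 48)/3 = 130.0
q₂* = (374 - 2×48 + 16)/3 = 98.0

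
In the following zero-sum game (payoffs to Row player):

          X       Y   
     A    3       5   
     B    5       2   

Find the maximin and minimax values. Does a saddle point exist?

Maximin = 3, Minimax = 5, Saddle: False

Work:
Row minimums: [3, 2] → maximin = 3
Column maximums: [5, 5] → minimax = 5
No saddle point (maximin ≠ minimax). Mixed strategy needed.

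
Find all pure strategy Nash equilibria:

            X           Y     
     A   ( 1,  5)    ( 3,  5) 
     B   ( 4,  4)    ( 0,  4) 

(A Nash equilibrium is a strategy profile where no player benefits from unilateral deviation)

Nash equilibrium: (A, Y), (B, X)

Work:
Best responses:
  P1 vs X: payoffs [1, 4] → best response B (payoff 4)
  P1 vs Y: payoffs [3, 0] → best response A (payoff 3)
  P2 vs A: payoffs [5, 5] → best response X/Y (payoff 5)
  P2 vs B: payoffs [4, 4] → best response X/Y (payoff 4)
Mutual best responses: (A,Y), (B,X) → Nash equilibria.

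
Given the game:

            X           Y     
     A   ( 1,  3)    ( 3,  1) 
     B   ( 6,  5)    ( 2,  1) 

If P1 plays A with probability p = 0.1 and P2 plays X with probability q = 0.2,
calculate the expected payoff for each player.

E[P1] = 2.78, E[P2] = 1.76

Work:
E[P1] = p·q·π₁(A,X) + p·(1-q)·π₁(A,Y) + (1-p)·q·π₁(B,X) + (1-p)·(1-q)·π₁(B,Y)
= 0.1·0.2·1 + 0.1·0.8·3 + 0.9·0.2·6 + 0.9·0.8·2
= 2.78

E[P2] = 1.76 (similar calculation)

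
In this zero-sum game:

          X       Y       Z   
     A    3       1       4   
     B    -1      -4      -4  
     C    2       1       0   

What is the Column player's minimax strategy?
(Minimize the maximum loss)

Column should play Y, value = 1

Work:
Column player minimizes Row's maximum payoff:
Column X: max payoff to Row = 3
Column Y: max payoff to Row = 1
Column Z: max payoff to Row = 4
Minimum is 1, achieved by column Y.
Minimax strategy: Y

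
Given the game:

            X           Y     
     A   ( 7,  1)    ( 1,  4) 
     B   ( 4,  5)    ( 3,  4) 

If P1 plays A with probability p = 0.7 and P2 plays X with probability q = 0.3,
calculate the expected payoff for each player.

E[P1] = 2.95, E[P2] = 3.46

Work:
E[P1] = p·q·π₁(A,X) + p·(1-q)·π₁(A,Y) + (1-p)·q·π₁(B,X) + (1-p)·(1-q)·π₁(B,Y)
= 0.7·0.3·7 + 0.7·0.7·1 + 0.3·0.3·4 + 0.3·0.7·3
= 2.95

E[P2] = 3.46 (similar calculation)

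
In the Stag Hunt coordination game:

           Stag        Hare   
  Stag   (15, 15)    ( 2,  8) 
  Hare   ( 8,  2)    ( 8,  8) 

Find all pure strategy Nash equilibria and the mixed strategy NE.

Pure NE: (Stag, Stag) and (Hare, Hare); Mixed NE: p = 0.4615, q = 0.4615

Work:
Check pure NE:
(Stag, Stag): (15, 15) - no unilateral deviation beneficial
(Hare, Hare): (8, 8) - no unilateral deviation beneficial
Mixed NE: P1 plays Stag with p = 0.4615, P2 plays Stag with q = 0.4615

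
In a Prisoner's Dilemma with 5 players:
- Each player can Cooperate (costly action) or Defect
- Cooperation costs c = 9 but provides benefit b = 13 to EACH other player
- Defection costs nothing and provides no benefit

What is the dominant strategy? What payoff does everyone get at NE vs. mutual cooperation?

Dominant: Defect; NE payoff = 0; Coop payoff = 43

Work:
Defect dominates (saves cost c = 9, benefit to others is external)
NE: All defect → everyone gets 0
If all cooperate: each receives (4)×13 - 9 = 43
Social dilemma: 43 > 0 but NE gives 0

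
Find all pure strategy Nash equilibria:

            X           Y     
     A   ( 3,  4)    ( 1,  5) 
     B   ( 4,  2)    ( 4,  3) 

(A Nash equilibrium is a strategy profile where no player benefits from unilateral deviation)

Nash equilibrium: (B, Y)

Work:
Best responses:
  P1 vs X: payoffs [3, 4] → best response B (payoff 4)
  P1 vs Y: payoffs [1, 4] → best response B (payoff 4)
  P2 vs A: payoffs [4, 5] → best response Y (payoff 5)
  P2 vs B: payoffs [2, 3] → best response Y (payoff 3)
Mutual best responses: (B,Y) → Nash equilibria.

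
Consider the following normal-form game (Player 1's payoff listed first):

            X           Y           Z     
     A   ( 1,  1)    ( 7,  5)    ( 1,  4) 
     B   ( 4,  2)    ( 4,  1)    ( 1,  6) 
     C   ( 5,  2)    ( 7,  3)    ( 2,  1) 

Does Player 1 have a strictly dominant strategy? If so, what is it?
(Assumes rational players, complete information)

No strictly dominant strategy exists for Player 1

Work:
A strategy strictly dominates another if it gives a strictly higher payoff against every opponent action. Compare each pair of P1's strategies column-by-column:
  A vs B: [1 vs 4, 7 vs 4, 1 vs 1] → A does not strictly dominate B (column X: 1 ≤ 4)
  A vs C: [1 vs 5, 7 vs 7, 1 vs 2] → A does not strictly dominate C (column X: 1 ≤ 5)
  B vs A: [4 vs 1, 4 vs 7, 1 vs 1] → B does not strictly dominate A (column Y: 4 ≤ 7)
  B vs C: [4 vs 5, 4 vs 7, 1 vs 2] → B does not strictly dominate C (column X: 4 ≤ 5)
  C vs A: [5 vs 1, 7 vs 7, 2 vs 1] → C does not strictly dominate A (column Y: 7 ≤ 7)
  C vs B: [5 vs 4, 7 vs 4, 2 vs 1] → C strictly dominates B
No single strategy strictly dominates all others → no strictly dominant strategy.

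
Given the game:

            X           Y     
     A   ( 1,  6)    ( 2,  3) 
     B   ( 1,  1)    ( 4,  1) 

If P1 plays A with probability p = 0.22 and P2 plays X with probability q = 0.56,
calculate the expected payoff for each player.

E[P1] = 2.1264, E[P2] = 1.8096

Work:
E[P1] = p·q·π₁(A,X) + p·(1-q)·π₁(A,Y) + (1-p)·q·π₁(B,X) + (1-p)·(1-q)·π₁(B,Y)
= 0.22·0.56·1 + 0.22·0.44·2 + 0.78·0.56·1 + 0.78·0.44·4
= 2.1264

E[P2] = 1.8096 (similar calculation)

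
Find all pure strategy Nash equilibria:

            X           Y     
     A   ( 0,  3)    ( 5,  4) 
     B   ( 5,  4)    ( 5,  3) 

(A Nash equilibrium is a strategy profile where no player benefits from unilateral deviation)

Nash equilibrium: (A, Y), (B, X)

Work:
Best responses:
  P1 vs X: payoffs [0, 5] → best response B (payoff 5)
  P1 vs Y: payoffs [5, 5] → best response A/B (payoff 5)
  P2 vs A: payoffs [3, 4] → best response Y (payoff 4)
  P2 vs B: payoffs [4, 3] → best response X (payoff 4)
Mutual best responses: (A,Y), (B,X) → Nash equilibria.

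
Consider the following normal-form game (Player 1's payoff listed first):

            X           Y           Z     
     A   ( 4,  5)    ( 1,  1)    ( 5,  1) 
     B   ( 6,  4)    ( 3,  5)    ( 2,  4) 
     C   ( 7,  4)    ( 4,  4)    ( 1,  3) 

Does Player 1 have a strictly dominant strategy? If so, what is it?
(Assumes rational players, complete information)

No strictly dominant strategy exists for Player 1

Work:
A strategy strictly dominates another if it gives a strictly higher payoff against every opponent action. Compare each pair of P1's strategies column-by-column:
  A vs B: [4 vs 6, 1 vs 3, 5 vs 2] → A does not strictly dominate B (column X: 4 ≤ 6)
  A vs C: [4 vs 7, 1 vs 4, 5 vs 1] → A does not strictly dominate C (column X: 4 ≤ 7)
  B vs A: [6 vs 4, 3 vs 1, 2 vs 5] → B does not strictly dominate A (column Z: 2 ≤ 5)
  B vs C: [6 vs 7, 3 vs 4, 2 vs 1] → B does not strictly dominate C (column X: 6 ≤ 7)
  C vs A: [7 vs 4, 4 vs 1, 1 vs 5] → C does not strictly dominate A (column Z: 1 ≤ 5)
  C vs B: [7 vs 6, 4 vs 3, 1 vs 2] → C does not strictly dominate B (column Z: 1 ≤ 2)
No single strategy strictly dominates all others → no strictly dominant strategy.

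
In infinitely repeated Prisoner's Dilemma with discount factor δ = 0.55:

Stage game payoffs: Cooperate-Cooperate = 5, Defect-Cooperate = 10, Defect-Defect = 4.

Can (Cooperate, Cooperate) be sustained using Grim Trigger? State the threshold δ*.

δ* = 0.8333; since δ = 0.55 < 0.8333, cooperation cannot be sustained

Work:
For Grim Trigger:
Cooperate forever: 5/(1-δ)
Defect then punished: 10 + 4·δ/(1-δ)
Need: 5/(1-δ) ≥ 10 + 4·δ/(1-δ)
Solving: δ ≥ (T-R)/(T-P) = (10-5)/(10-4) = 0.8333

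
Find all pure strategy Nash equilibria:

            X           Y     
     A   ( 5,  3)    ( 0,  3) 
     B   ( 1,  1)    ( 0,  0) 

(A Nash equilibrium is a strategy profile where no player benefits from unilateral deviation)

Nash equilibrium: (A, X), (A, Y)

Work:
Best responses:
  P1 vs X: payoffs [5, 1] → best response A (payoff 5)
  P1 vs Y: payoffs [0, 0] → best response A/B (payoff 0)
  P2 vs A: payoffs [3, 3] → best response X/Y (payoff 3)
  P2 vs B: payoffs [1, 0] → best response X (payoff 1)
Mutual best responses: (A,X), (A,Y) → Nash equilibria.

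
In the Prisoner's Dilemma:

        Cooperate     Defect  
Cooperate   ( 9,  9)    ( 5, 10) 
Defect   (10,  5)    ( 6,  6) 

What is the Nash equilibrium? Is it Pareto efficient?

(Defect, Defect) is NE; not Pareto efficient

Work:
Defect dominates Cooperate for both players:
If P2 cooperates: Defect (10) > Cooperate (9)
If P2 defects: Defect (6) > Cooperate (5)
NE: (Defect, Defect) with payoff (6, 6)
But (Cooperate, Cooperate) = (9, 9) Pareto dominates (6, 6)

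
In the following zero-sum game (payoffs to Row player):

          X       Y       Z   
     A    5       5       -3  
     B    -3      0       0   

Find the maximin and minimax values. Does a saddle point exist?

Maximin = -3, Minimax = 0, Saddle: False

Work:
Row minimums: [-3, -3] → maximin = -3
Column maximums: [5, 5, 0] → minimax = 0
No saddle point (maximin ≠ minimax). Mixed strategy needed.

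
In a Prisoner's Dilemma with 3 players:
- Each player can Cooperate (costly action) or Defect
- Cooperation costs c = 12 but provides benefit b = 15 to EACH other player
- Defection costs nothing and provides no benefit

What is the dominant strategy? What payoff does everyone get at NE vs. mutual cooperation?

Dominant: Defect; NE payoff = 0; Coop payoff = 18

Work:
Defect dominates (saves cost c = 12, benefit to others is external)
NE: All defect → everyone gets 0
If all cooperate: each receives (2)×15 - 12 = 18
Social dilemma: 18 > 0 but NE gives 0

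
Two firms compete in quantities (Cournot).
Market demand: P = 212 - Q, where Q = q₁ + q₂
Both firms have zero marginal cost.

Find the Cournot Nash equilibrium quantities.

q₁* = q₂* = 70.67; P* = 70.67

Work:
Profit: π_i = P·q_i = (a - q_i - q_j)·q_i
FOC: ∂π_i/∂q_i = a - 2q_i - q_j = 0
Reaction function: q_i = (212 - q_j)/2
Symmetry: q* = 212/3 = 70.67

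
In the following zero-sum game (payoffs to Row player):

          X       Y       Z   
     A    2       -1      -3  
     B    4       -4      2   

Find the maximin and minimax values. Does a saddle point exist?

Maximin = -3, Minimax = -1, Saddle: False

Work:
Row minimums: [-3, -4] → maximin = -3
Column maximums: [4, -1, 2] → minimax = -1
No saddle point (maximin ≠ minimax). Mixed strategy needed.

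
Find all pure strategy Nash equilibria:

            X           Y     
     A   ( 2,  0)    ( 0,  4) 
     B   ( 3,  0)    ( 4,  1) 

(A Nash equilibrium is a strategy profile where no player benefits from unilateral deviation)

Nash equilibrium: (B, Y)

Work:
Best responses:
  P1 vs X: payoffs [2, 3] → best response B (payoff 3)
  P1 vs Y: payoffs [0, 4] → best response B (payoff 4)
  P2 vs A: payoffs [0, 4] → best response Y (payoff 4)
  P2 vs B: payoffs [0, 1] → best response Y (payoff 1)
Mutual best responses: (B,Y) → Nash equilibria.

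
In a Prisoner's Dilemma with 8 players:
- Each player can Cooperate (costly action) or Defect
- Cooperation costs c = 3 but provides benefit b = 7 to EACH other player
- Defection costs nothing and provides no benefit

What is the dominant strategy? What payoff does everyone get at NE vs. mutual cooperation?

Dominant: Defect; NE payoff = 0; Coop payoff = 46

Work:
Defect dominates (saves cost c = 3, benefit to others is external)
NE: All defect → everyone gets 0
If all cooperate: each receives (7)×7 - 3 = 46
Social dilemma: 46 > 0 but NE gives 0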